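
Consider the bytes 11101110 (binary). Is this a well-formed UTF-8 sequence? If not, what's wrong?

Leading byte 0xEE = 11101110 → 3-byte form, but only 1 byte is present.

invalid (sequence truncated)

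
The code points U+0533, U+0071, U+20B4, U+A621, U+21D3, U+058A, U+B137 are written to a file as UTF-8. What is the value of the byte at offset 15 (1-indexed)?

1-indexed offset 15 is 0-indexed offset 14.
U+0533 → 2-byte form D4 B3 at offsets 0–1.
U+0071 → 1-byte form 71 at offsets 2–2.
U+20B4 → 3-byte form E2 82 B4 at offsets 3–5.
U+A621 → 3-byte form EA 98 A1 at offsets 6–8.
U+21D3 → 3-byte form E2 87 93 at offsets 9–11.
U+058A → 2-byte form D6 8A at offsets 12–13.
U+B137 → 3-byte form EB 84 B7 at offsets 14–16.
Offset 14 falls in char 7's range; it's byte 1 of EB 84 B7 = 0xEB.

0xEB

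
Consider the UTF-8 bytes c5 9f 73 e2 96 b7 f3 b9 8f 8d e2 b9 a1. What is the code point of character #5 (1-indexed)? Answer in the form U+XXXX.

Offset 0: leading byte 0xC5 = 11000101 → 2-byte char #1 = C5 9F.
Offset 2: leading byte 0x73 = 01110011 → 1-byte char #2 = 73.
Offset 3: leading byte 0xE2 = 11100010 → 3-byte char #3 = E2 96 B7.
Offset 6: leading byte 0xF3 = 11110011 → 4-byte char #4 = F3 B9 8F 8D.
Offset 10: leading byte 0xE2 = 11100010 → 3-byte char #5 = E2 B9 A1.
Leading byte 0xE2 = 11100010 matches 1110xxxx → 3-byte sequence.
Byte 1: 0xE2 = 11100010, payload 0010 (4 bits).
Byte 2: 0xB9 = 10111001 (10xxxxxx ✓), payload 111001.
Byte 3: 0xA1 = 10100001 (10xxxxxx ✓), payload 100001.
Concatenate: 0010111001100001 = 0x2E61 (16 bits → U+2E61).

U+2E61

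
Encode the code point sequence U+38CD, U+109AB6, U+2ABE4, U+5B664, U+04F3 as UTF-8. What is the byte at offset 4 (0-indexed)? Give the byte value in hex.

0x89

U+38CD → 3-byte form E3 A3 8D at offsets 0–2.
U+109AB6 → 4-byte form F4 89 AA B6 at offsets 3–6.
Offset 4 falls in char 2's range; it's byte 2 of F4 89 AA B6 = 0x89.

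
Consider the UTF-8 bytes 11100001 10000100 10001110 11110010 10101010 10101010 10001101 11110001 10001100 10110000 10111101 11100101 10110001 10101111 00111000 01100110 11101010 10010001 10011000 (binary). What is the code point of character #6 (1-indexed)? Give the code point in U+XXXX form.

Offset 0: leading byte 0xE1 = 11100001 → 3-byte char #1 = E1 84 8E.
Offset 3: leading byte 0xF2 = 11110010 → 4-byte char #2 = F2 AA AA 8D.
Offset 7: leading byte 0xF1 = 11110001 → 4-byte char #3 = F1 8C B0 BD.
Offset 11: leading byte 0xE5 = 11100101 → 3-byte char #4 = E5 B1 AF.
Offset 14: leading byte 0x38 = 00111000 → 1-byte char #5 = 38.
Offset 15: leading byte 0x66 = 01100110 → 1-byte char #6 = 66.
Leading byte 0x66 = 01100110 matches 0xxxxxxx → 1-byte sequence.
Byte 1: 0x66 = 01100110, payload 1100110 (7 bits).
Concatenate: 1100110 = 0x66 (7 bits → U+0066).

U+0066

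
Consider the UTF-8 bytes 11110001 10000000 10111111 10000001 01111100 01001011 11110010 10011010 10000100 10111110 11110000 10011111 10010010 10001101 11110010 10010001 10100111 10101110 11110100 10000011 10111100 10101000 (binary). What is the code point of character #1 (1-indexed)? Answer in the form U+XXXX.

U+40FC1

Offset 0: leading byte 0xF1 = 11110001 → 4-byte char #1 = F1 80 BF 81.
Leading byte 0xF1 = 11110001 matches 11110xxx → 4-byte sequence.
Byte 1: 0xF1 = 11110001, payload 001 (3 bits).
Byte 2: 0x80 = 10000000 (10xxxxxx ✓), payload 000000.
Byte 3: 0xBF = 10111111 (10xxxxxx ✓), payload 111111.
Byte 4: 0x81 = 10000001 (10xxxxxx ✓), payload 000001.
Concatenate: 001000000111111000001 = 0x40FC1 (21 bits → U+40FC1).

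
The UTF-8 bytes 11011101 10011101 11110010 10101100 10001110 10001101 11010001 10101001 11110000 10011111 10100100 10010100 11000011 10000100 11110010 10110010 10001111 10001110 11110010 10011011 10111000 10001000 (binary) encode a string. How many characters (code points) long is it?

7

Byte at offset 0: 0xDD = 11011101 → 2-byte char (#1). Advance 2.
Byte at offset 2: 0xF2 = 11110010 → 4-byte char (#2). Advance 4.
Byte at offset 6: 0xD1 = 11010001 → 2-byte char (#3). Advance 2.
Byte at offset 8: 0xF0 = 11110000 → 4-byte char (#4). Advance 4.
Byte at offset 12: 0xC3 = 11000011 → 2-byte char (#5). Advance 2.
Byte at offset 14: 0xF2 = 11110010 → 4-byte char (#6). Advance 4.
Byte at offset 18: 0xF2 = 11110010 → 4-byte char (#7). Advance 4.
Reached end at offset 22 after 7 code points.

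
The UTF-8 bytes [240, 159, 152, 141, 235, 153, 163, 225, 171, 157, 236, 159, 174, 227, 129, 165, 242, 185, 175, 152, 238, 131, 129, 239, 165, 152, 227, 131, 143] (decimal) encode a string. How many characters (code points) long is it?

9

Byte at offset 0: 0xF0 = 11110000 → 4-byte char (#1). Advance 4.
Byte at offset 4: 0xEB = 11101011 → 3-byte char (#2). Advance 3.
Byte at offset 7: 0xE1 = 11100001 → 3-byte char (#3). Advance 3.
Byte at offset 10: 0xEC = 11101100 → 3-byte char (#4). Advance 3.
Byte at offset 13: 0xE3 = 11100011 → 3-byte char (#5). Advance 3.
Byte at offset 16: 0xF2 = 11110010 → 4-byte char (#6). Advance 4.
Byte at offset 20: 0xEE = 11101110 → 3-byte char (#7). Advance 3.
Byte at offset 23: 0xEF = 11101111 → 3-byte char (#8). Advance 3.
Byte at offset 26: 0xE3 = 11100011 → 3-byte char (#9). Advance 3.
Reached end at offset 29 after 9 code points.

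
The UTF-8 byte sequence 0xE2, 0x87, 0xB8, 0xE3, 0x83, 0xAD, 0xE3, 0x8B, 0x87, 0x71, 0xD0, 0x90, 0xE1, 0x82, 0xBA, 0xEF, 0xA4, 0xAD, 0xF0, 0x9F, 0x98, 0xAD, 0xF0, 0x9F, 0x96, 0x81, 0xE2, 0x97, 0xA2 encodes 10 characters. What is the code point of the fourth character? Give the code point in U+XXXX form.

Offset 0: leading byte 0xE2 = 11100010 → 3-byte char #1 = E2 87 B8.
Offset 3: leading byte 0xE3 = 11100011 → 3-byte char #2 = E3 83 AD.
Offset 6: leading byte 0xE3 = 11100011 → 3-byte char #3 = E3 8B 87.
Offset 9: leading byte 0x71 = 01110001 → 1-byte char #4 = 71.
Leading byte 0x71 = 01110001 matches 0xxxxxxx → 1-byte sequence.
Byte 1: 0x71 = 01110001, payload 1110001 (7 bits).
Concatenate: 1110001 = 0x71 (7 bits → U+0071).

U+0071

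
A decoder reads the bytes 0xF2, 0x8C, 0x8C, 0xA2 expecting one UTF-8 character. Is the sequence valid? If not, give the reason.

Leading byte 0xF2 = 11110010 → 4-byte form.
Continuation bytes 0x8C=10001100, 0x8C=10001100, 0xA2=10100010 all match 10xxxxxx.
Decoded value 0x8C322 is ≥ 0x10000 (shortest form) and not a surrogate.

valid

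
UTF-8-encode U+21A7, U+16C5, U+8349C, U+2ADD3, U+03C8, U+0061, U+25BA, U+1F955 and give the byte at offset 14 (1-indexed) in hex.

0x93

1-indexed offset 14 is 0-indexed offset 13.
U+21A7 → 3-byte form E2 86 A7 at offsets 0–2.
U+16C5 → 3-byte form E1 9B 85 at offsets 3–5.
U+8349C → 4-byte form F2 83 92 9C at offsets 6–9.
U+2ADD3 → 4-byte form F0 AA B7 93 at offsets 10–13.
Offset 13 falls in char 4's range; it's byte 4 of F0 AA B7 93 = 0x93.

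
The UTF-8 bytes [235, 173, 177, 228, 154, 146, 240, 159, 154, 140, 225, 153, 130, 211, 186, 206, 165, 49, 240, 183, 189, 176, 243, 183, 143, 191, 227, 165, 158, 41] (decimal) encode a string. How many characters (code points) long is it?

Byte at offset 0: 0xEB = 11101011 → 3-byte char (#1). Advance 3.
Byte at offset 3: 0xE4 = 11100100 → 3-byte char (#2). Advance 3.
Byte at offset 6: 0xF0 = 11110000 → 4-byte char (#3). Advance 4.
Byte at offset 10: 0xE1 = 11100001 → 3-byte char (#4). Advance 3.
Byte at offset 13: 0xD3 = 11010011 → 2-byte char (#5). Advance 2.
Byte at offset 15: 0xCE = 11001110 → 2-byte char (#6). Advance 2.
Byte at offset 17: 0x31 = 00110001 → 1-byte char (#7). Advance 1.
Byte at offset 18: 0xF0 = 11110000 → 4-byte char (#8). Advance 4.
Byte at offset 22: 0xF3 = 11110011 → 4-byte char (#9). Advance 4.
Byte at offset 26: 0xE3 = 11100011 → 3-byte char (#10). Advance 3.
Byte at offset 29: 0x29 = 00101001 → 1-byte char (#11). Advance 1.
Reached end at offset 30 after 11 code points.

11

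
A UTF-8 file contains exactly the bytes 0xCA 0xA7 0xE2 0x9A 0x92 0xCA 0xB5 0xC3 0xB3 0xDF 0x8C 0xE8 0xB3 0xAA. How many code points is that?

Byte at offset 0: 0xCA = 11001010 → 2-byte char (#1). Advance 2.
Byte at offset 2: 0xE2 = 11100010 → 3-byte char (#2). Advance 3.
Byte at offset 5: 0xCA = 11001010 → 2-byte char (#3). Advance 2.
Byte at offset 7: 0xC3 = 11000011 → 2-byte char (#4). Advance 2.
Byte at offset 9: 0xDF = 11011111 → 2-byte char (#5). Advance 2.
Byte at offset 11: 0xE8 = 11101000 → 3-byte char (#6). Advance 3.
Reached end at offset 14 after 6 code points.

6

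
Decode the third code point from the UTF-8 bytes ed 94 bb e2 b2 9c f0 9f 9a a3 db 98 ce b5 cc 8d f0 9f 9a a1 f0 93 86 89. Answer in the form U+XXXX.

U+1F6A3

Offset 0: leading byte 0xED = 11101101 → 3-byte char #1 = ED 94 BB.
Offset 3: leading byte 0xE2 = 11100010 → 3-byte char #2 = E2 B2 9C.
Offset 6: leading byte 0xF0 = 11110000 → 4-byte char #3 = F0 9F 9A A3.
Leading byte 0xF0 = 11110000 matches 11110xxx → 4-byte sequence.
Byte 1: 0xF0 = 11110000, payload 000 (3 bits).
Byte 2: 0x9F = 10011111 (10xxxxxx ✓), payload 011111.
Byte 3: 0x9A = 10011010 (10xxxxxx ✓), payload 011010.
Byte 4: 0xA3 = 10100011 (10xxxxxx ✓), payload 100011.
Concatenate: 000011111011010100011 = 0x1F6A3 (21 bits → U+1F6A3).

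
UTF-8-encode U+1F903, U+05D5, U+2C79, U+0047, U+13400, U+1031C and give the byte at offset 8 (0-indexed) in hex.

0xB9

U+1F903 → 4-byte form F0 9F A4 83 at offsets 0–3.
U+05D5 → 2-byte form D7 95 at offsets 4–5.
U+2C79 → 3-byte form E2 B1 B9 at offsets 6–8.
Offset 8 falls in char 3's range; it's byte 3 of E2 B1 B9 = 0xB9.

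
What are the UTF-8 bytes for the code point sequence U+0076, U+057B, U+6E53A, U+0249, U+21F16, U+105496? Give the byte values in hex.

U+0076: 1-byte form → 76.
U+057B: 2-byte form → D5 BB.
U+6E53A: 4-byte form → F1 AE 94 BA.
U+0249: 2-byte form → C9 89.
U+21F16: 4-byte form → F0 A1 BC 96.
U+105496: 4-byte form → F4 85 92 96.
Concatenated (17 bytes): 76 D5 BB F1 AE 94 BA C9 89 F0 A1 BC 96 F4 85 92 96.

76 D5 BB F1 AE 94 BA C9 89 F0 A1 BC 96 F4 85 92 96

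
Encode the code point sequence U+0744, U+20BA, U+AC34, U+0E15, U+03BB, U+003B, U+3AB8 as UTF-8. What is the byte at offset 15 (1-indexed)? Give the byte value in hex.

0xE3

1-indexed offset 15 is 0-indexed offset 14.
U+0744 → 2-byte form DD 84 at offsets 0–1.
U+20BA → 3-byte form E2 82 BA at offsets 2–4.
U+AC34 → 3-byte form EA B0 B4 at offsets 5–7.
U+0E15 → 3-byte form E0 B8 95 at offsets 8–10.
U+03BB → 2-byte form CE BB at offsets 11–12.
U+003B → 1-byte form 3B at offsets 13–13.
U+3AB8 → 3-byte form E3 AA B8 at offsets 14–16.
Offset 14 falls in char 7's range; it's byte 1 of E3 AA B8 = 0xE3.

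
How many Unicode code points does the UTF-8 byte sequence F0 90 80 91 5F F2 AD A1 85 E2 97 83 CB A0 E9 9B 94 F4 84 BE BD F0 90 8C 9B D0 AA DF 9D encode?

10

Byte at offset 0: 0xF0 = 11110000 → 4-byte char (#1). Advance 4.
Byte at offset 4: 0x5F = 01011111 → 1-byte char (#2). Advance 1.
Byte at offset 5: 0xF2 = 11110010 → 4-byte char (#3). Advance 4.
Byte at offset 9: 0xE2 = 11100010 → 3-byte char (#4). Advance 3.
Byte at offset 12: 0xCB = 11001011 → 2-byte char (#5). Advance 2.
Byte at offset 14: 0xE9 = 11101001 → 3-byte char (#6). Advance 3.
Byte at offset 17: 0xF4 = 11110100 → 4-byte char (#7). Advance 4.
Byte at offset 21: 0xF0 = 11110000 → 4-byte char (#8). Advance 4.
Byte at offset 25: 0xD0 = 11010000 → 2-byte char (#9). Advance 2.
Byte at offset 27: 0xDF = 11011111 → 2-byte char (#10). Advance 2.
Reached end at offset 29 after 10 code points.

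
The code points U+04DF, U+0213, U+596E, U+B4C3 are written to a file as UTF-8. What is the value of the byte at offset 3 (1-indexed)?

0xC8

1-indexed offset 3 is 0-indexed offset 2.
U+04DF → 2-byte form D3 9F at offsets 0–1.
U+0213 → 2-byte form C8 93 at offsets 2–3.
Offset 2 falls in char 2's range; it's byte 1 of C8 93 = 0xC8.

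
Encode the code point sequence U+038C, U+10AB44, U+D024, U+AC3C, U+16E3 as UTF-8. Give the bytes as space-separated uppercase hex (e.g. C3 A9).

U+038C: 2-byte form → CE 8C.
U+10AB44: 4-byte form → F4 8A AD 84.
U+D024: 3-byte form → ED 80 A4.
U+AC3C: 3-byte form → EA B0 BC.
U+16E3: 3-byte form → E1 9B A3.
Concatenated (15 bytes): CE 8C F4 8A AD 84 ED 80 A4 EA B0 BC E1 9B A3.

CE 8C F4 8A AD 84 ED 80 A4 EA B0 BC E1 9B A3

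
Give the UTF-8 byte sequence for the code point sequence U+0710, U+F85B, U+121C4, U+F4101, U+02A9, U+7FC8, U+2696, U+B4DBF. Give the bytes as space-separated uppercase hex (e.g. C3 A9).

DC 90 EF A1 9B F0 92 87 84 F3 B4 84 81 CA A9 E7 BF 88 E2 9A 96 F2 B4 B6 BF

U+0710: 2-byte form → DC 90.
U+F85B: 3-byte form → EF A1 9B.
U+121C4: 4-byte form → F0 92 87 84.
U+F4101: 4-byte form → F3 B4 84 81.
U+02A9: 2-byte form → CA A9.
U+7FC8: 3-byte form → E7 BF 88.
U+2696: 3-byte form → E2 9A 96.
U+B4DBF: 4-byte form → F2 B4 B6 BF.
Concatenated (25 bytes): DC 90 EF A1 9B F0 92 87 84 F3 B4 84 81 CA A9 E7 BF 88 E2 9A 96 F2 B4 B6 BF.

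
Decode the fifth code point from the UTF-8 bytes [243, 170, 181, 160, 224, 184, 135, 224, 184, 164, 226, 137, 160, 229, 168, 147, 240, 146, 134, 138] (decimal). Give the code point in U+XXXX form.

Offset 0: leading byte 0xF3 = 11110011 → 4-byte char #1 = F3 AA B5 A0.
Offset 4: leading byte 0xE0 = 11100000 → 3-byte char #2 = E0 B8 87.
Offset 7: leading byte 0xE0 = 11100000 → 3-byte char #3 = E0 B8 A4.
Offset 10: leading byte 0xE2 = 11100010 → 3-byte char #4 = E2 89 A0.
Offset 13: leading byte 0xE5 = 11100101 → 3-byte char #5 = E5 A8 93.
Leading byte 0xE5 = 11100101 matches 1110xxxx → 3-byte sequence.
Byte 1: 0xE5 = 11100101, payload 0101 (4 bits).
Byte 2: 0xA8 = 10101000 (10xxxxxx ✓), payload 101000.
Byte 3: 0x93 = 10010011 (10xxxxxx ✓), payload 010011.
Concatenate: 0101101000010011 = 0x5A13 (16 bits → U+5A13).

U+5A13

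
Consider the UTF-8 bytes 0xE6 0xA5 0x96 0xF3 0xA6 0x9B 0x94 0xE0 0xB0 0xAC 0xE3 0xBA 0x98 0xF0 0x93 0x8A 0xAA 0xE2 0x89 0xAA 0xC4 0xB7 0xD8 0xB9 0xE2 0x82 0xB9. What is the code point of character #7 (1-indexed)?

U+0137

Offset 0: leading byte 0xE6 = 11100110 → 3-byte char #1 = E6 A5 96.
Offset 3: leading byte 0xF3 = 11110011 → 4-byte char #2 = F3 A6 9B 94.
Offset 7: leading byte 0xE0 = 11100000 → 3-byte char #3 = E0 B0 AC.
Offset 10: leading byte 0xE3 = 11100011 → 3-byte char #4 = E3 BA 98.
Offset 13: leading byte 0xF0 = 11110000 → 4-byte char #5 = F0 93 8A AA.
Offset 17: leading byte 0xE2 = 11100010 → 3-byte char #6 = E2 89 AA.
Offset 20: leading byte 0xC4 = 11000100 → 2-byte char #7 = C4 B7.
Leading byte 0xC4 = 11000100 matches 110xxxxx → 2-byte sequence.
Byte 1: 0xC4 = 11000100, payload 00100 (5 bits).
Byte 2: 0xB7 = 10110111 (10xxxxxx ✓), payload 110111.
Concatenate: 00100110111 = 0x137 (11 bits → U+0137).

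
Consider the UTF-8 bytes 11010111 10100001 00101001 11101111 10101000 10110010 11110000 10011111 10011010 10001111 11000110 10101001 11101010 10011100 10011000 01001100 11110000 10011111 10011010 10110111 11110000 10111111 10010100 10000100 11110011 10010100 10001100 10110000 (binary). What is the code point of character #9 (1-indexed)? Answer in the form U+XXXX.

U+3F504

Offset 0: leading byte 0xD7 = 11010111 → 2-byte char #1 = D7 A1.
Offset 2: leading byte 0x29 = 00101001 → 1-byte char #2 = 29.
Offset 3: leading byte 0xEF = 11101111 → 3-byte char #3 = EF A8 B2.
Offset 6: leading byte 0xF0 = 11110000 → 4-byte char #4 = F0 9F 9A 8F.
Offset 10: leading byte 0xC6 = 11000110 → 2-byte char #5 = C6 A9.
Offset 12: leading byte 0xEA = 11101010 → 3-byte char #6 = EA 9C 98.
Offset 15: leading byte 0x4C = 01001100 → 1-byte char #7 = 4C.
Offset 16: leading byte 0xF0 = 11110000 → 4-byte char #8 = F0 9F 9A B7.
Offset 20: leading byte 0xF0 = 11110000 → 4-byte char #9 = F0 BF 94 84.
Leading byte 0xF0 = 11110000 matches 11110xxx → 4-byte sequence.
Byte 1: 0xF0 = 11110000, payload 000 (3 bits).
Byte 2: 0xBF = 10111111 (10xxxxxx ✓), payload 111111.
Byte 3: 0x94 = 10010100 (10xxxxxx ✓), payload 010100.
Byte 4: 0x84 = 10000100 (10xxxxxx ✓), payload 000100.
Concatenate: 000111111010100000100 = 0x3F504 (21 bits → U+3F504).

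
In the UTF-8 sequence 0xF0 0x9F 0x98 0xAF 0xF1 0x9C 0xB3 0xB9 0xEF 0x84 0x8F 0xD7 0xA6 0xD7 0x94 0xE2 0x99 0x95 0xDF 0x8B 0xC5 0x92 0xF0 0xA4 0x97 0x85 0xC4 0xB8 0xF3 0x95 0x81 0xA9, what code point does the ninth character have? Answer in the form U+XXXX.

U+245C5

Offset 0: leading byte 0xF0 = 11110000 → 4-byte char #1 = F0 9F 98 AF.
Offset 4: leading byte 0xF1 = 11110001 → 4-byte char #2 = F1 9C B3 B9.
Offset 8: leading byte 0xEF = 11101111 → 3-byte char #3 = EF 84 8F.
Offset 11: leading byte 0xD7 = 11010111 → 2-byte char #4 = D7 A6.
Offset 13: leading byte 0xD7 = 11010111 → 2-byte char #5 = D7 94.
Offset 15: leading byte 0xE2 = 11100010 → 3-byte char #6 = E2 99 95.
Offset 18: leading byte 0xDF = 11011111 → 2-byte char #7 = DF 8B.
Offset 20: leading byte 0xC5 = 11000101 → 2-byte char #8 = C5 92.
Offset 22: leading byte 0xF0 = 11110000 → 4-byte char #9 = F0 A4 97 85.
Leading byte 0xF0 = 11110000 matches 11110xxx → 4-byte sequence.
Byte 1: 0xF0 = 11110000, payload 000 (3 bits).
Byte 2: 0xA4 = 10100100 (10xxxxxx ✓), payload 100100.
Byte 3: 0x97 = 10010111 (10xxxxxx ✓), payload 010111.
Byte 4: 0x85 = 10000101 (10xxxxxx ✓), payload 000101.
Concatenate: 000100100010111000101 = 0x245C5 (21 bits → U+245C5).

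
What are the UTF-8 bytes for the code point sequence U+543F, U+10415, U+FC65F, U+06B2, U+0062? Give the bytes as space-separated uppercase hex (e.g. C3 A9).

U+543F: 3-byte form → E5 90 BF.
U+10415: 4-byte form → F0 90 90 95.
U+FC65F: 4-byte form → F3 BC 99 9F.
U+06B2: 2-byte form → DA B2.
U+0062: 1-byte form → 62.
Concatenated (14 bytes): E5 90 BF F0 90 90 95 F3 BC 99 9F DA B2 62.

E5 90 BF F0 90 90 95 F3 BC 99 9F DA B2 62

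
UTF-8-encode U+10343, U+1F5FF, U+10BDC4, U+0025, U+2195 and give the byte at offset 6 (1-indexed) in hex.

1-indexed offset 6 is 0-indexed offset 5.
U+10343 → 4-byte form F0 90 8D 83 at offsets 0–3.
U+1F5FF → 4-byte form F0 9F 97 BF at offsets 4–7.
Offset 5 falls in char 2's range; it's byte 2 of F0 9F 97 BF = 0x9F.

0x9F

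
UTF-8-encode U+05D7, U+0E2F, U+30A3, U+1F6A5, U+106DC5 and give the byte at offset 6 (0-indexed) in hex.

U+05D7 → 2-byte form D7 97 at offsets 0–1.
U+0E2F → 3-byte form E0 B8 AF at offsets 2–4.
U+30A3 → 3-byte form E3 82 A3 at offsets 5–7.
Offset 6 falls in char 3's range; it's byte 2 of E3 82 A3 = 0x82.

0x82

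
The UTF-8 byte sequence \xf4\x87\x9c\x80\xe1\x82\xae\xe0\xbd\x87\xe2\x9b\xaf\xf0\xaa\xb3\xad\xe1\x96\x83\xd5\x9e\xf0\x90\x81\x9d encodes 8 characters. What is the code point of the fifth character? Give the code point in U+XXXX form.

Offset 0: leading byte 0xF4 = 11110100 → 4-byte char #1 = F4 87 9C 80.
Offset 4: leading byte 0xE1 = 11100001 → 3-byte char #2 = E1 82 AE.
Offset 7: leading byte 0xE0 = 11100000 → 3-byte char #3 = E0 BD 87.
Offset 10: leading byte 0xE2 = 11100010 → 3-byte char #4 = E2 9B AF.
Offset 13: leading byte 0xF0 = 11110000 → 4-byte char #5 = F0 AA B3 AD.
Leading byte 0xF0 = 11110000 matches 11110xxx → 4-byte sequence.
Byte 1: 0xF0 = 11110000, payload 000 (3 bits).
Byte 2: 0xAA = 10101010 (10xxxxxx ✓), payload 101010.
Byte 3: 0xB3 = 10110011 (10xxxxxx ✓), payload 110011.
Byte 4: 0xAD = 10101101 (10xxxxxx ✓), payload 101101.
Concatenate: 000101010110011101101 = 0x2ACED (21 bits → U+2ACED).

U+2ACED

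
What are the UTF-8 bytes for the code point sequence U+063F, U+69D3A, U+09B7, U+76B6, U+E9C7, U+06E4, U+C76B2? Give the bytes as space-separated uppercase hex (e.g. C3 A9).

U+063F: 2-byte form → D8 BF.
U+69D3A: 4-byte form → F1 A9 B4 BA.
U+09B7: 3-byte form → E0 A6 B7.
U+76B6: 3-byte form → E7 9A B6.
U+E9C7: 3-byte form → EE A7 87.
U+06E4: 2-byte form → DB A4.
U+C76B2: 4-byte form → F3 87 9A B2.
Concatenated (21 bytes): D8 BF F1 A9 B4 BA E0 A6 B7 E7 9A B6 EE A7 87 DB A4 F3 87 9A B2.

D8 BF F1 A9 B4 BA E0 A6 B7 E7 9A B6 EE A7 87 DB A4 F3 87 9A B2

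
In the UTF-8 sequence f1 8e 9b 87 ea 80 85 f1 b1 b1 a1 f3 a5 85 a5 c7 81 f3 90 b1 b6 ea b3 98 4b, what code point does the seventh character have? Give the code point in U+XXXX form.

Offset 0: leading byte 0xF1 = 11110001 → 4-byte char #1 = F1 8E 9B 87.
Offset 4: leading byte 0xEA = 11101010 → 3-byte char #2 = EA 80 85.
Offset 7: leading byte 0xF1 = 11110001 → 4-byte char #3 = F1 B1 B1 A1.
Offset 11: leading byte 0xF3 = 11110011 → 4-byte char #4 = F3 A5 85 A5.
Offset 15: leading byte 0xC7 = 11000111 → 2-byte char #5 = C7 81.
Offset 17: leading byte 0xF3 = 11110011 → 4-byte char #6 = F3 90 B1 B6.
Offset 21: leading byte 0xEA = 11101010 → 3-byte char #7 = EA B3 98.
Leading byte 0xEA = 11101010 matches 1110xxxx → 3-byte sequence.
Byte 1: 0xEA = 11101010, payload 1010 (4 bits).
Byte 2: 0xB3 = 10110011 (10xxxxxx ✓), payload 110011.
Byte 3: 0x98 = 10011000 (10xxxxxx ✓), payload 011000.
Concatenate: 1010110011011000 = 0xACD8 (16 bits → U+ACD8).

U+ACD8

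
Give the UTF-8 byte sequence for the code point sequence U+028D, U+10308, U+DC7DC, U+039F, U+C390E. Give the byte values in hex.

CA 8D F0 90 8C 88 F3 9C 9F 9C CE 9F F3 83 A4 8E

U+028D: 2-byte form → CA 8D.
U+10308: 4-byte form → F0 90 8C 88.
U+DC7DC: 4-byte form → F3 9C 9F 9C.
U+039F: 2-byte form → CE 9F.
U+C390E: 4-byte form → F3 83 A4 8E.
Concatenated (16 bytes): CA 8D F0 90 8C 88 F3 9C 9F 9C CE 9F F3 83 A4 8E.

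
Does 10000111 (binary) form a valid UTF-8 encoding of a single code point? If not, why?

Byte 0x87 = 10000111 has the form 10xxxxxx — a continuation byte — but there is no preceding leading byte.

invalid (continuation byte with no leading byte)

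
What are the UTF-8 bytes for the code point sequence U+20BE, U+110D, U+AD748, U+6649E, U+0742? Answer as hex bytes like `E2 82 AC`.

E2 82 BE E1 84 8D F2 AD 9D 88 F1 A6 92 9E DD 82

U+20BE: 3-byte form → E2 82 BE.
U+110D: 3-byte form → E1 84 8D.
U+AD748: 4-byte form → F2 AD 9D 88.
U+6649E: 4-byte form → F1 A6 92 9E.
U+0742: 2-byte form → DD 82.
Concatenated (16 bytes): E2 82 BE E1 84 8D F2 AD 9D 88 F1 A6 92 9E DD 82.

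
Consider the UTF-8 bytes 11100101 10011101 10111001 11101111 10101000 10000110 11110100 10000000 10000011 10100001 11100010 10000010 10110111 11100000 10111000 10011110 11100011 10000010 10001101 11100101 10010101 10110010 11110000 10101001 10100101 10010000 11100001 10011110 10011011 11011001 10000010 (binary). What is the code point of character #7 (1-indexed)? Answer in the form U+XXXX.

Offset 0: leading byte 0xE5 = 11100101 → 3-byte char #1 = E5 9D B9.
Offset 3: leading byte 0xEF = 11101111 → 3-byte char #2 = EF A8 86.
Offset 6: leading byte 0xF4 = 11110100 → 4-byte char #3 = F4 80 83 A1.
Offset 10: leading byte 0xE2 = 11100010 → 3-byte char #4 = E2 82 B7.
Offset 13: leading byte 0xE0 = 11100000 → 3-byte char #5 = E0 B8 9E.
Offset 16: leading byte 0xE3 = 11100011 → 3-byte char #6 = E3 82 8D.
Offset 19: leading byte 0xE5 = 11100101 → 3-byte char #7 = E5 95 B2.
Leading byte 0xE5 = 11100101 matches 1110xxxx → 3-byte sequence.
Byte 1: 0xE5 = 11100101, payload 0101 (4 bits).
Byte 2: 0x95 = 10010101 (10xxxxxx ✓), payload 010101.
Byte 3: 0xB2 = 10110010 (10xxxxxx ✓), payload 110010.
Concatenate: 0101010101110010 = 0x5572 (16 bits → U+5572).

U+5572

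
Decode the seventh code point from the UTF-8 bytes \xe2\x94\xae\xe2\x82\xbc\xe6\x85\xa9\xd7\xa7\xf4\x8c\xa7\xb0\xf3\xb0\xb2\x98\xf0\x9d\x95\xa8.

Offset 0: leading byte 0xE2 = 11100010 → 3-byte char #1 = E2 94 AE.
Offset 3: leading byte 0xE2 = 11100010 → 3-byte char #2 = E2 82 BC.
Offset 6: leading byte 0xE6 = 11100110 → 3-byte char #3 = E6 85 A9.
Offset 9: leading byte 0xD7 = 11010111 → 2-byte char #4 = D7 A7.
Offset 11: leading byte 0xF4 = 11110100 → 4-byte char #5 = F4 8C A7 B0.
Offset 15: leading byte 0xF3 = 11110011 → 4-byte char #6 = F3 B0 B2 98.
Offset 19: leading byte 0xF0 = 11110000 → 4-byte char #7 = F0 9D 95 A8.
Leading byte 0xF0 = 11110000 matches 11110xxx → 4-byte sequence.
Byte 1: 0xF0 = 11110000, payload 000 (3 bits).
Byte 2: 0x9D = 10011101 (10xxxxxx ✓), payload 011101.
Byte 3: 0x95 = 10010101 (10xxxxxx ✓), payload 010101.
Byte 4: 0xA8 = 10101000 (10xxxxxx ✓), payload 101000.
Concatenate: 000011101010101101000 = 0x1D568 (21 bits → U+1D568).

U+1D568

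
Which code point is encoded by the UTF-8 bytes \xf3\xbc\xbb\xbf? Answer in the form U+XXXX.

U+FCEFF

Leading byte 0xF3 = 11110011 matches 11110xxx → 4-byte sequence.
Byte 1: 0xF3 = 11110011, payload 011 (3 bits).
Byte 2: 0xBC = 10111100 (10xxxxxx ✓), payload 111100.
Byte 3: 0xBB = 10111011 (10xxxxxx ✓), payload 111011.
Byte 4: 0xBF = 10111111 (10xxxxxx ✓), payload 111111.
Concatenate: 011111100111011111111 = 0xFCEFF (21 bits → U+FCEFF).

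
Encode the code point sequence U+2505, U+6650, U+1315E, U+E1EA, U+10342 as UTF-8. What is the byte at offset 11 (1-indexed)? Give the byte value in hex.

0xEE

1-indexed offset 11 is 0-indexed offset 10.
U+2505 → 3-byte form E2 94 85 at offsets 0–2.
U+6650 → 3-byte form E6 99 90 at offsets 3–5.
U+1315E → 4-byte form F0 93 85 9E at offsets 6–9.
U+E1EA → 3-byte form EE 87 AA at offsets 10–12.
Offset 10 falls in char 4's range; it's byte 1 of EE 87 AA = 0xEE.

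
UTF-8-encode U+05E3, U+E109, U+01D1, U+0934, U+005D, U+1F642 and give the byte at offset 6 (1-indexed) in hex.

1-indexed offset 6 is 0-indexed offset 5.
U+05E3 → 2-byte form D7 A3 at offsets 0–1.
U+E109 → 3-byte form EE 84 89 at offsets 2–4.
U+01D1 → 2-byte form C7 91 at offsets 5–6.
Offset 5 falls in char 3's range; it's byte 1 of C7 91 = 0xC7.

0xC7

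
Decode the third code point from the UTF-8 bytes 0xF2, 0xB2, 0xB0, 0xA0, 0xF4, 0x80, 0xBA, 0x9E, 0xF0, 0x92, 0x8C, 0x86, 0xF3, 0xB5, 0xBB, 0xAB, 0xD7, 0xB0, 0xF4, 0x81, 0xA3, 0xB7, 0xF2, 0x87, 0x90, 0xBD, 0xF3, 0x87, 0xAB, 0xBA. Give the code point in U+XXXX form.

Offset 0: leading byte 0xF2 = 11110010 → 4-byte char #1 = F2 B2 B0 A0.
Offset 4: leading byte 0xF4 = 11110100 → 4-byte char #2 = F4 80 BA 9E.
Offset 8: leading byte 0xF0 = 11110000 → 4-byte char #3 = F0 92 8C 86.
Leading byte 0xF0 = 11110000 matches 11110xxx → 4-byte sequence.
Byte 1: 0xF0 = 11110000, payload 000 (3 bits).
Byte 2: 0x92 = 10010010 (10xxxxxx ✓), payload 010010.
Byte 3: 0x8C = 10001100 (10xxxxxx ✓), payload 001100.
Byte 4: 0x86 = 10000110 (10xxxxxx ✓), payload 000110.
Concatenate: 000010010001100000110 = 0x12306 (21 bits → U+12306).

U+12306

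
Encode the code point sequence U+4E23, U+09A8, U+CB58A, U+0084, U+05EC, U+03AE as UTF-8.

U+4E23: 3-byte form → E4 B8 A3.
U+09A8: 3-byte form → E0 A6 A8.
U+CB58A: 4-byte form → F3 8B 96 8A.
U+0084: 2-byte form → C2 84.
U+05EC: 2-byte form → D7 AC.
U+03AE: 2-byte form → CE AE.
Concatenated (16 bytes): E4 B8 A3 E0 A6 A8 F3 8B 96 8A C2 84 D7 AC CE AE.

E4 B8 A3 E0 A6 A8 F3 8B 96 8A C2 84 D7 AC CE AE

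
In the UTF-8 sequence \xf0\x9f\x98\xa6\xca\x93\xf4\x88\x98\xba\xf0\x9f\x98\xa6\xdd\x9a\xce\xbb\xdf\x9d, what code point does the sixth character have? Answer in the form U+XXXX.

Offset 0: leading byte 0xF0 = 11110000 → 4-byte char #1 = F0 9F 98 A6.
Offset 4: leading byte 0xCA = 11001010 → 2-byte char #2 = CA 93.
Offset 6: leading byte 0xF4 = 11110100 → 4-byte char #3 = F4 88 98 BA.
Offset 10: leading byte 0xF0 = 11110000 → 4-byte char #4 = F0 9F 98 A6.
Offset 14: leading byte 0xDD = 11011101 → 2-byte char #5 = DD 9A.
Offset 16: leading byte 0xCE = 11001110 → 2-byte char #6 = CE BB.
Leading byte 0xCE = 11001110 matches 110xxxxx → 2-byte sequence.
Byte 1: 0xCE = 11001110, payload 01110 (5 bits).
Byte 2: 0xBB = 10111011 (10xxxxxx ✓), payload 111011.
Concatenate: 01110111011 = 0x3BB (11 bits → U+03BB).

U+03BB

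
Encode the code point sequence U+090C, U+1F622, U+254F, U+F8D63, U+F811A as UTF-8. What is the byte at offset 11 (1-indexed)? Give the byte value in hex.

1-indexed offset 11 is 0-indexed offset 10.
U+090C → 3-byte form E0 A4 8C at offsets 0–2.
U+1F622 → 4-byte form F0 9F 98 A2 at offsets 3–6.
U+254F → 3-byte form E2 95 8F at offsets 7–9.
U+F8D63 → 4-byte form F3 B8 B5 A3 at offsets 10–13.
Offset 10 falls in char 4's range; it's byte 1 of F3 B8 B5 A3 = 0xF3.

0xF3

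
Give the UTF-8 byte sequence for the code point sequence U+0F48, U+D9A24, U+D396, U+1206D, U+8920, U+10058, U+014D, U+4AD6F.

E0 BD 88 F3 99 A8 A4 ED 8E 96 F0 92 81 AD E8 A4 A0 F0 90 81 98 C5 8D F1 8A B5 AF

U+0F48: 3-byte form → E0 BD 88.
U+D9A24: 4-byte form → F3 99 A8 A4.
U+D396: 3-byte form → ED 8E 96.
U+1206D: 4-byte form → F0 92 81 AD.
U+8920: 3-byte form → E8 A4 A0.
U+10058: 4-byte form → F0 90 81 98.
U+014D: 2-byte form → C5 8D.
U+4AD6F: 4-byte form → F1 8A B5 AF.
Concatenated (27 bytes): E0 BD 88 F3 99 A8 A4 ED 8E 96 F0 92 81 AD E8 A4 A0 F0 90 81 98 C5 8D F1 8A B5 AF.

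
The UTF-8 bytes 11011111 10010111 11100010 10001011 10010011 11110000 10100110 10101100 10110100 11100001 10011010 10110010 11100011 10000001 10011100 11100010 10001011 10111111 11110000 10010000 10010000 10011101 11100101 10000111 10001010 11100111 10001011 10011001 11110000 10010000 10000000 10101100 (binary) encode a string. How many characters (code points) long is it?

10

Byte at offset 0: 0xDF = 11011111 → 2-byte char (#1). Advance 2.
Byte at offset 2: 0xE2 = 11100010 → 3-byte char (#2). Advance 3.
Byte at offset 5: 0xF0 = 11110000 → 4-byte char (#3). Advance 4.
Byte at offset 9: 0xE1 = 11100001 → 3-byte char (#4). Advance 3.
Byte at offset 12: 0xE3 = 11100011 → 3-byte char (#5). Advance 3.
Byte at offset 15: 0xE2 = 11100010 → 3-byte char (#6). Advance 3.
Byte at offset 18: 0xF0 = 11110000 → 4-byte char (#7). Advance 4.
Byte at offset 22: 0xE5 = 11100101 → 3-byte char (#8). Advance 3.
Byte at offset 25: 0xE7 = 11100111 → 3-byte char (#9). Advance 3.
Byte at offset 28: 0xF0 = 11110000 → 4-byte char (#10). Advance 4.
Reached end at offset 32 after 10 code points.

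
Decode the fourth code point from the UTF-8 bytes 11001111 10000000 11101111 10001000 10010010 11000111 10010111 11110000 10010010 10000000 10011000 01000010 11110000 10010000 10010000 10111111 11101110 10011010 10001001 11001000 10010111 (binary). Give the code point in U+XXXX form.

Offset 0: leading byte 0xCF = 11001111 → 2-byte char #1 = CF 80.
Offset 2: leading byte 0xEF = 11101111 → 3-byte char #2 = EF 88 92.
Offset 5: leading byte 0xC7 = 11000111 → 2-byte char #3 = C7 97.
Offset 7: leading byte 0xF0 = 11110000 → 4-byte char #4 = F0 92 80 98.
Leading byte 0xF0 = 11110000 matches 11110xxx → 4-byte sequence.
Byte 1: 0xF0 = 11110000, payload 000 (3 bits).
Byte 2: 0x92 = 10010010 (10xxxxxx ✓), payload 010010.
Byte 3: 0x80 = 10000000 (10xxxxxx ✓), payload 000000.
Byte 4: 0x98 = 10011000 (10xxxxxx ✓), payload 011000.
Concatenate: 000010010000000011000 = 0x12018 (21 bits → U+12018).

U+12018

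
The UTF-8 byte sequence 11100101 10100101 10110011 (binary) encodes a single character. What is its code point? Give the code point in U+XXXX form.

U+5973

Leading byte 0xE5 = 11100101 matches 1110xxxx → 3-byte sequence.
Byte 1: 0xE5 = 11100101, payload 0101 (4 bits).
Byte 2: 0xA5 = 10100101 (10xxxxxx ✓), payload 100101.
Byte 3: 0xB3 = 10110011 (10xxxxxx ✓), payload 110011.
Concatenate: 0101100101110011 = 0x5973 (16 bits → U+5973).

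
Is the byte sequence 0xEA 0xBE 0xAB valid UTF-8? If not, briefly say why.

valid

Leading byte 0xEA = 11101010 → 3-byte form.
Continuation bytes 0xBE=10111110, 0xAB=10101011 all match 10xxxxxx.
Decoded value 0xAFAB is ≥ 0x800 (shortest form) and not a surrogate.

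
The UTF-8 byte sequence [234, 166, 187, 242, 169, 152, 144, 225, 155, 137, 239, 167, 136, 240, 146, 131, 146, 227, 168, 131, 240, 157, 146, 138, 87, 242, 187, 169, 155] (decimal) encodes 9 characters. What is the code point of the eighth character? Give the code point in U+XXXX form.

Offset 0: leading byte 0xEA = 11101010 → 3-byte char #1 = EA A6 BB.
Offset 3: leading byte 0xF2 = 11110010 → 4-byte char #2 = F2 A9 98 90.
Offset 7: leading byte 0xE1 = 11100001 → 3-byte char #3 = E1 9B 89.
Offset 10: leading byte 0xEF = 11101111 → 3-byte char #4 = EF A7 88.
Offset 13: leading byte 0xF0 = 11110000 → 4-byte char #5 = F0 92 83 92.
Offset 17: leading byte 0xE3 = 11100011 → 3-byte char #6 = E3 A8 83.
Offset 20: leading byte 0xF0 = 11110000 → 4-byte char #7 = F0 9D 92 8A.
Offset 24: leading byte 0x57 = 01010111 → 1-byte char #8 = 57.
Leading byte 0x57 = 01010111 matches 0xxxxxxx → 1-byte sequence.
Byte 1: 0x57 = 01010111, payload 1010111 (7 bits).
Concatenate: 1010111 = 0x57 (7 bits → U+0057).

U+0057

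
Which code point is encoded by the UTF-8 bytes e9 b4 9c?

Leading byte 0xE9 = 11101001 matches 1110xxxx → 3-byte sequence.
Byte 1: 0xE9 = 11101001, payload 1001 (4 bits).
Byte 2: 0xB4 = 10110100 (10xxxxxx ✓), payload 110100.
Byte 3: 0x9C = 10011100 (10xxxxxx ✓), payload 011100.
Concatenate: 1001110100011100 = 0x9D1C (16 bits → U+9D1C).

U+9D1C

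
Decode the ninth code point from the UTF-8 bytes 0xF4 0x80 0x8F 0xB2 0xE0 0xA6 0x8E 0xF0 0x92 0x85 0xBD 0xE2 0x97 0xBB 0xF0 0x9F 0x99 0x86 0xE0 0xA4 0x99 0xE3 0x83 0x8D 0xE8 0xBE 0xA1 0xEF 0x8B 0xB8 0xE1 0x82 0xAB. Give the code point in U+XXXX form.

Offset 0: leading byte 0xF4 = 11110100 → 4-byte char #1 = F4 80 8F B2.
Offset 4: leading byte 0xE0 = 11100000 → 3-byte char #2 = E0 A6 8E.
Offset 7: leading byte 0xF0 = 11110000 → 4-byte char #3 = F0 92 85 BD.
Offset 11: leading byte 0xE2 = 11100010 → 3-byte char #4 = E2 97 BB.
Offset 14: leading byte 0xF0 = 11110000 → 4-byte char #5 = F0 9F 99 86.
Offset 18: leading byte 0xE0 = 11100000 → 3-byte char #6 = E0 A4 99.
Offset 21: leading byte 0xE3 = 11100011 → 3-byte char #7 = E3 83 8D.
Offset 24: leading byte 0xE8 = 11101000 → 3-byte char #8 = E8 BE A1.
Offset 27: leading byte 0xEF = 11101111 → 3-byte char #9 = EF 8B B8.
Leading byte 0xEF = 11101111 matches 1110xxxx → 3-byte sequence.
Byte 1: 0xEF = 11101111, payload 1111 (4 bits).
Byte 2: 0x8B = 10001011 (10xxxxxx ✓), payload 001011.
Byte 3: 0xB8 = 10111000 (10xxxxxx ✓), payload 111000.
Concatenate: 1111001011111000 = 0xF2F8 (16 bits → U+F2F8).

U+F2F8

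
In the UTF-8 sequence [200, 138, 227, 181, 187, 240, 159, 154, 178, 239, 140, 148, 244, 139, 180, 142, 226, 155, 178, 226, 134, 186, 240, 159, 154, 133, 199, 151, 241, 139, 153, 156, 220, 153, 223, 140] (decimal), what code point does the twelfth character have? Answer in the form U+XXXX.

U+07CC

Offset 0: leading byte 0xC8 = 11001000 → 2-byte char #1 = C8 8A.
Offset 2: leading byte 0xE3 = 11100011 → 3-byte char #2 = E3 B5 BB.
Offset 5: leading byte 0xF0 = 11110000 → 4-byte char #3 = F0 9F 9A B2.
Offset 9: leading byte 0xEF = 11101111 → 3-byte char #4 = EF 8C 94.
Offset 12: leading byte 0xF4 = 11110100 → 4-byte char #5 = F4 8B B4 8E.
Offset 16: leading byte 0xE2 = 11100010 → 3-byte char #6 = E2 9B B2.
Offset 19: leading byte 0xE2 = 11100010 → 3-byte char #7 = E2 86 BA.
Offset 22: leading byte 0xF0 = 11110000 → 4-byte char #8 = F0 9F 9A 85.
Offset 26: leading byte 0xC7 = 11000111 → 2-byte char #9 = C7 97.
Offset 28: leading byte 0xF1 = 11110001 → 4-byte char #10 = F1 8B 99 9C.
Offset 32: leading byte 0xDC = 11011100 → 2-byte char #11 = DC 99.
Offset 34: leading byte 0xDF = 11011111 → 2-byte char #12 = DF 8C.
Leading byte 0xDF = 11011111 matches 110xxxxx → 2-byte sequence.
Byte 1: 0xDF = 11011111, payload 11111 (5 bits).
Byte 2: 0x8C = 10001100 (10xxxxxx ✓), payload 001100.
Concatenate: 11111001100 = 0x7CC (11 bits → U+07CC).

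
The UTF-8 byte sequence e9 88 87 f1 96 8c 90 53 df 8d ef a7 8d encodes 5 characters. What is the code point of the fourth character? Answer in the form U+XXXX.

Offset 0: leading byte 0xE9 = 11101001 → 3-byte char #1 = E9 88 87.
Offset 3: leading byte 0xF1 = 11110001 → 4-byte char #2 = F1 96 8C 90.
Offset 7: leading byte 0x53 = 01010011 → 1-byte char #3 = 53.
Offset 8: leading byte 0xDF = 11011111 → 2-byte char #4 = DF 8D.
Leading byte 0xDF = 11011111 matches 110xxxxx → 2-byte sequence.
Byte 1: 0xDF = 11011111, payload 11111 (5 bits).
Byte 2: 0x8D = 10001101 (10xxxxxx ✓), payload 001101.
Concatenate: 11111001101 = 0x7CD (11 bits → U+07CD).

U+07CD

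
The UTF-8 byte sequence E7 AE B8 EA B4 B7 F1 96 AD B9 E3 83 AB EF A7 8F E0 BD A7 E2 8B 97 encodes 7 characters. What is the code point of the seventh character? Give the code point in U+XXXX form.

U+22D7

Offset 0: leading byte 0xE7 = 11100111 → 3-byte char #1 = E7 AE B8.
Offset 3: leading byte 0xEA = 11101010 → 3-byte char #2 = EA B4 B7.
Offset 6: leading byte 0xF1 = 11110001 → 4-byte char #3 = F1 96 AD B9.
Offset 10: leading byte 0xE3 = 11100011 → 3-byte char #4 = E3 83 AB.
Offset 13: leading byte 0xEF = 11101111 → 3-byte char #5 = EF A7 8F.
Offset 16: leading byte 0xE0 = 11100000 → 3-byte char #6 = E0 BD A7.
Offset 19: leading byte 0xE2 = 11100010 → 3-byte char #7 = E2 8B 97.
Leading byte 0xE2 = 11100010 matches 1110xxxx → 3-byte sequence.
Byte 1: 0xE2 = 11100010, payload 0010 (4 bits).
Byte 2: 0x8B = 10001011 (10xxxxxx ✓), payload 001011.
Byte 3: 0x97 = 10010111 (10xxxxxx ✓), payload 010111.
Concatenate: 0010001011010111 = 0x22D7 (16 bits → U+22D7).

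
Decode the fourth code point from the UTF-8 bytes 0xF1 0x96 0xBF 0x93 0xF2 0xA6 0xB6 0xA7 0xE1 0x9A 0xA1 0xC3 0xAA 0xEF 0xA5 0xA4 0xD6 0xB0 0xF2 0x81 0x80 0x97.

Offset 0: leading byte 0xF1 = 11110001 → 4-byte char #1 = F1 96 BF 93.
Offset 4: leading byte 0xF2 = 11110010 → 4-byte char #2 = F2 A6 B6 A7.
Offset 8: leading byte 0xE1 = 11100001 → 3-byte char #3 = E1 9A A1.
Offset 11: leading byte 0xC3 = 11000011 → 2-byte char #4 = C3 AA.
Leading byte 0xC3 = 11000011 matches 110xxxxx → 2-byte sequence.
Byte 1: 0xC3 = 11000011, payload 00011 (5 bits).
Byte 2: 0xAA = 10101010 (10xxxxxx ✓), payload 101010.
Concatenate: 00011101010 = 0xEA (11 bits → U+00EA).

U+00EA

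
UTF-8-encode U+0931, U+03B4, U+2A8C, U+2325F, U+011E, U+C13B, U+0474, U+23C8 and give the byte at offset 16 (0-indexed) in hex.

U+0931 → 3-byte form E0 A4 B1 at offsets 0–2.
U+03B4 → 2-byte form CE B4 at offsets 3–4.
U+2A8C → 3-byte form E2 AA 8C at offsets 5–7.
U+2325F → 4-byte form F0 A3 89 9F at offsets 8–11.
U+011E → 2-byte form C4 9E at offsets 12–13.
U+C13B → 3-byte form EC 84 BB at offsets 14–16.
Offset 16 falls in char 6's range; it's byte 3 of EC 84 BB = 0xBB.

0xBB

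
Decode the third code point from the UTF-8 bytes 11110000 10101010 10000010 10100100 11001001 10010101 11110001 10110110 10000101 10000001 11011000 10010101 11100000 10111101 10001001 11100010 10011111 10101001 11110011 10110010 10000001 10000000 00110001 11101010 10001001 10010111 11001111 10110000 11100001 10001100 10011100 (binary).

Offset 0: leading byte 0xF0 = 11110000 → 4-byte char #1 = F0 AA 82 A4.
Offset 4: leading byte 0xC9 = 11001001 → 2-byte char #2 = C9 95.
Offset 6: leading byte 0xF1 = 11110001 → 4-byte char #3 = F1 B6 85 81.
Leading byte 0xF1 = 11110001 matches 11110xxx → 4-byte sequence.
Byte 1: 0xF1 = 11110001, payload 001 (3 bits).
Byte 2: 0xB6 = 10110110 (10xxxxxx ✓), payload 110110.
Byte 3: 0x85 = 10000101 (10xxxxxx ✓), payload 000101.
Byte 4: 0x81 = 10000001 (10xxxxxx ✓), payload 000001.
Concatenate: 001110110000101000001 = 0x76141 (21 bits → U+76141).

U+76141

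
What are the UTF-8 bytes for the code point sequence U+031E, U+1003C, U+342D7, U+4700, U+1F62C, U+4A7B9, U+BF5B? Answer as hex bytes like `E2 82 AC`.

CC 9E F0 90 80 BC F0 B4 8B 97 E4 9C 80 F0 9F 98 AC F1 8A 9E B9 EB BD 9B

U+031E: 2-byte form → CC 9E.
U+1003C: 4-byte form → F0 90 80 BC.
U+342D7: 4-byte form → F0 B4 8B 97.
U+4700: 3-byte form → E4 9C 80.
U+1F62C: 4-byte form → F0 9F 98 AC.
U+4A7B9: 4-byte form → F1 8A 9E B9.
U+BF5B: 3-byte form → EB BD 9B.
Concatenated (24 bytes): CC 9E F0 90 80 BC F0 B4 8B 97 E4 9C 80 F0 9F 98 AC F1 8A 9E B9 EB BD 9B.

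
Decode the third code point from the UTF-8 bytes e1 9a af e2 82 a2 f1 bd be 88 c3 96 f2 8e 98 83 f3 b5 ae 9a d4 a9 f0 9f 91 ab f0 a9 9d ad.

U+7DF88

Offset 0: leading byte 0xE1 = 11100001 → 3-byte char #1 = E1 9A AF.
Offset 3: leading byte 0xE2 = 11100010 → 3-byte char #2 = E2 82 A2.
Offset 6: leading byte 0xF1 = 11110001 → 4-byte char #3 = F1 BD BE 88.
Leading byte 0xF1 = 11110001 matches 11110xxx → 4-byte sequence.
Byte 1: 0xF1 = 11110001, payload 001 (3 bits).
Byte 2: 0xBD = 10111101 (10xxxxxx ✓), payload 111101.
Byte 3: 0xBE = 10111110 (10xxxxxx ✓), payload 111110.
Byte 4: 0x88 = 10001000 (10xxxxxx ✓), payload 001000.
Concatenate: 001111101111110001000 = 0x7DF88 (21 bits → U+7DF88).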